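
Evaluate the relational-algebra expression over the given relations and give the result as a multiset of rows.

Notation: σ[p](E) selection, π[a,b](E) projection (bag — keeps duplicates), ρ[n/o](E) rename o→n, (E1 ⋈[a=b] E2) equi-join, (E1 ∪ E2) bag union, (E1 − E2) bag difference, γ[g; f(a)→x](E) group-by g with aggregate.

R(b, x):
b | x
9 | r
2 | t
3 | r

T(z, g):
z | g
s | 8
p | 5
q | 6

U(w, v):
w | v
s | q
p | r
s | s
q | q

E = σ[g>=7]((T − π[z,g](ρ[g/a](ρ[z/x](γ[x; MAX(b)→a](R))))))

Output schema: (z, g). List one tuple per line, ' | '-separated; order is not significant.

Subexpression sizes:
  T → 3
  R → 3
  γ[x; MAX(b)→a](R) → 2
  ρ[z/x](γ[x; MAX(b)→a](R)) → 2
  ρ[g/a](ρ[z/x](γ[x; MAX(b)→a](R))) → 2
  π[z,g](ρ[g/a](ρ[z/x](γ[x; MAX(b)→a](R)))) → 2
  (T − π[z,g](ρ[g/a](ρ[z/x](γ[x; MAX(b)→a](R))))) → 3
  σ[g>=7]((T − π[z,g](ρ[g/a](ρ[z/x](γ[x; MAX(b)→a](R)))))) → 1

== RESULT ==
z | g
s | 8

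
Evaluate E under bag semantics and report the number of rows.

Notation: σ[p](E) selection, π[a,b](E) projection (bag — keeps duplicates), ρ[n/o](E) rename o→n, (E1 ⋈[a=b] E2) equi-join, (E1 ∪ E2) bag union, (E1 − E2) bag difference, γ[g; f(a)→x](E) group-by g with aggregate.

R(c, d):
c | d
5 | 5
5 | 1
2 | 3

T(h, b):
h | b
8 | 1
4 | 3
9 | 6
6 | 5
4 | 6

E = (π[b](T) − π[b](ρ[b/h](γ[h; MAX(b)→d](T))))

Row counts bottom-up:
  T → 5
  π[b](T) → 5
  T → 5
  γ[h; MAX(b)→d](T) → 4
  ρ[b/h](γ[h; MAX(b)→d](T)) → 4
  π[b](ρ[b/h](γ[h; MAX(b)→d](T))) → 4
  (π[b](T) − π[b](ρ[b/h](γ[h; MAX(b)→d](T)))) → 4

|E| = 4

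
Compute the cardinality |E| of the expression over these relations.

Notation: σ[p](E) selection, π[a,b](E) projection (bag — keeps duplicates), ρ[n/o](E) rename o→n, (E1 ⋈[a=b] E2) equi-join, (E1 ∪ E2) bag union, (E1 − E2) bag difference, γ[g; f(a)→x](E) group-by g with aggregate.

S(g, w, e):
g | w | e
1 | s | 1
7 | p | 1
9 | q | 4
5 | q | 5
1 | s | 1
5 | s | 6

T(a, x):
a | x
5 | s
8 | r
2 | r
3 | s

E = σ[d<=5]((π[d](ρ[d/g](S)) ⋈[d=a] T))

Row counts bottom-up:
  S → 6
  ρ[d/g](S) → 6
  π[d](ρ[d/g](S)) → 6
  T → 4
  (π[d](ρ[d/g](S)) ⋈[d=a] T) → 2
  σ[d<=5]((π[d](ρ[d/g](S)) ⋈[d=a] T)) → 2

|E| = 2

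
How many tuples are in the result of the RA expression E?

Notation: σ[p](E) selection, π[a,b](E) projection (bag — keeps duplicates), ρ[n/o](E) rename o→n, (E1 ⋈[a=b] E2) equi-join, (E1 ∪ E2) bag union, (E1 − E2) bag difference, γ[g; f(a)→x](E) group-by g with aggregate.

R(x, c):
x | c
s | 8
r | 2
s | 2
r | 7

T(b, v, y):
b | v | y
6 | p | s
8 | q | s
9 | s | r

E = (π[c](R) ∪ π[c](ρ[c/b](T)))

Stepwise |·|:
  R → 4
  π[c](R) → 4
  T → 3
  ρ[c/b](T) → 3
  π[c](ρ[c/b](T)) → 3
  (π[c](R) ∪ π[c](ρ[c/b](T))) → 7

|E| = 7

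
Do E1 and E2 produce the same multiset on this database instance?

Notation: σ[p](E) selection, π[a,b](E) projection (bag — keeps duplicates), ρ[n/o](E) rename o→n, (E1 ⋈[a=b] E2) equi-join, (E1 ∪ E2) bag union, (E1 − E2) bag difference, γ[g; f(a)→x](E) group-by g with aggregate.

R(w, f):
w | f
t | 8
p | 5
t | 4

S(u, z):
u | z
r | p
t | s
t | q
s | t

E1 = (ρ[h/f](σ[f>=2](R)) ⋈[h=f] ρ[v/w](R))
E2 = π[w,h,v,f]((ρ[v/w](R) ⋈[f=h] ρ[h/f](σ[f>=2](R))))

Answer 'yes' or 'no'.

E1 subexpression sizes:
  R → 3
  σ[f>=2](R) → 3
  ρ[h/f](σ[f>=2](R)) → 3
  R → 3
  ρ[v/w](R) → 3
  (ρ[h/f](σ[f>=2](R)) ⋈[h=f] ρ[v/w](R)) → 3
E2 subexpression sizes:
  R → 3
  ρ[v/w](R) → 3
  R → 3
  σ[f>=2](R) → 3
  ρ[h/f](σ[f>=2](R)) → 3
  (ρ[v/w](R) ⋈[f=h] ρ[h/f](σ[f>=2](R))) → 3
  π[w,h,v,f]((ρ[v/w](R) ⋈[f=h] ρ[h/f](σ[f>=2](R)))) → 3

E1 and E2 produce the same multiset:
w | h | v | f
p | 5 | p | 5
t | 4 | t | 4
t | 8 | t | 8

yes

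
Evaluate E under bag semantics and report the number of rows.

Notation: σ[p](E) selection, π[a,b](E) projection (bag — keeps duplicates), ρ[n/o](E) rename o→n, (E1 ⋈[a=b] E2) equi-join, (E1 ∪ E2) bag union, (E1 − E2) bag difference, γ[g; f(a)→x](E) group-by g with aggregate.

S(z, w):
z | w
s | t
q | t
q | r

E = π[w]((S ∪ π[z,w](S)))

Per-node cardinality:
  S → 3
  S → 3
  π[z,w](S) → 3
  (S ∪ π[z,w](S)) → 6
  π[w]((S ∪ π[z,w](S))) → 6

|E| = 6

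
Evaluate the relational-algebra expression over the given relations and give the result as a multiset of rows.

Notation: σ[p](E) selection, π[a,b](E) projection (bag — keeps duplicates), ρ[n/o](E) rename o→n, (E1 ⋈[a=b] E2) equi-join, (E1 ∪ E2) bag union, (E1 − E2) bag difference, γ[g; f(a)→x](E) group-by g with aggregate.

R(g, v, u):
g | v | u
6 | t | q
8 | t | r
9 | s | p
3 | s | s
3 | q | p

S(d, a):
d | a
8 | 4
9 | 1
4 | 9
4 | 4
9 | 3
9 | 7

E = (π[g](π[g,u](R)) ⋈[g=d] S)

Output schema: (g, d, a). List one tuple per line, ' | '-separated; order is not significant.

Row counts bottom-up:
  R → 5
  π[g,u](R) → 5
  π[g](π[g,u](R)) → 5
  S → 6
  (π[g](π[g,u](R)) ⋈[g=d] S) → 4

== RESULT ==
g | d | a
8 | 8 | 4
9 | 9 | 1
9 | 9 | 3
9 | 9 | 7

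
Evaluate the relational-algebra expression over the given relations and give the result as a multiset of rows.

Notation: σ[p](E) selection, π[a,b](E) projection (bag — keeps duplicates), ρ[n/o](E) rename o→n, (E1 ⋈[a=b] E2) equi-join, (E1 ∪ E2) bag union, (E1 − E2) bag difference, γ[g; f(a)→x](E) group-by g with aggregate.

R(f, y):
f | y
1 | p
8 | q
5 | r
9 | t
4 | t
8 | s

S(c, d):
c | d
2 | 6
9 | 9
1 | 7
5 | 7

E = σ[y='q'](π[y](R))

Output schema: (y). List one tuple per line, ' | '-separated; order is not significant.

Subexpression sizes:
  R → 6
  π[y](R) → 6
  σ[y='q'](π[y](R)) → 1

== RESULT ==
y
q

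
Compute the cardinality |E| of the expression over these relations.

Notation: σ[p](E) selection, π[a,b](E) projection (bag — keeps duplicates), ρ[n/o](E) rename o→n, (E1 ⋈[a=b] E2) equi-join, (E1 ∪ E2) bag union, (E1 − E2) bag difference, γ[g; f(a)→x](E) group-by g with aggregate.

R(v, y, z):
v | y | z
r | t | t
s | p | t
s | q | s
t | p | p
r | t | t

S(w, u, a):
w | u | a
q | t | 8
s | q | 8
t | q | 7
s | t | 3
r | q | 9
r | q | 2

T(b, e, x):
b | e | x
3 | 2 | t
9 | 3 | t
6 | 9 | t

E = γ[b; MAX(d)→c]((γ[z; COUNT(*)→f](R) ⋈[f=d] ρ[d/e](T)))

Stepwise |·|:
  R → 5
  γ[z; COUNT(*)→f](R) → 3
  T → 3
  ρ[d/e](T) → 3
  (γ[z; COUNT(*)→f](R) ⋈[f=d] ρ[d/e](T)) → 1
  γ[b; MAX(d)→c]((γ[z; COUNT(*)→f](R) ⋈[f=d] ρ[d/e](T))) → 1

|E| = 1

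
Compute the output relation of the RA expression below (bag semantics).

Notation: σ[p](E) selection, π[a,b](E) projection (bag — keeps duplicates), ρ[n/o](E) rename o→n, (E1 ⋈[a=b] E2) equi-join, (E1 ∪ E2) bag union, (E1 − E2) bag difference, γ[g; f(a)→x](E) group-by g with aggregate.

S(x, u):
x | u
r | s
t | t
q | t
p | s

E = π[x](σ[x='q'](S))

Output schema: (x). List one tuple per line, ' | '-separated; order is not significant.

Stepwise |·|:
  S → 4
  σ[x='q'](S) → 1
  π[x](σ[x='q'](S)) → 1

== RESULT ==
x
q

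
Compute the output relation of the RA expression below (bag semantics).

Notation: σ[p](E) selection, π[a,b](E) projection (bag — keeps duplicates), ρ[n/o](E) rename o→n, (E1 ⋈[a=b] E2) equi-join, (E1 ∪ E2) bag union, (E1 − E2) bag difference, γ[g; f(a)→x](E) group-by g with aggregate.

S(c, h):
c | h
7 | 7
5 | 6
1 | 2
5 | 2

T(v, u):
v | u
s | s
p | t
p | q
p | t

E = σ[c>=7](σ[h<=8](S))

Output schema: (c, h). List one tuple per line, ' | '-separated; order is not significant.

Stepwise |·|:
  S → 4
  σ[h<=8](S) → 4
  σ[c>=7](σ[h<=8](S)) → 1

== RESULT ==
c | h
7 | 7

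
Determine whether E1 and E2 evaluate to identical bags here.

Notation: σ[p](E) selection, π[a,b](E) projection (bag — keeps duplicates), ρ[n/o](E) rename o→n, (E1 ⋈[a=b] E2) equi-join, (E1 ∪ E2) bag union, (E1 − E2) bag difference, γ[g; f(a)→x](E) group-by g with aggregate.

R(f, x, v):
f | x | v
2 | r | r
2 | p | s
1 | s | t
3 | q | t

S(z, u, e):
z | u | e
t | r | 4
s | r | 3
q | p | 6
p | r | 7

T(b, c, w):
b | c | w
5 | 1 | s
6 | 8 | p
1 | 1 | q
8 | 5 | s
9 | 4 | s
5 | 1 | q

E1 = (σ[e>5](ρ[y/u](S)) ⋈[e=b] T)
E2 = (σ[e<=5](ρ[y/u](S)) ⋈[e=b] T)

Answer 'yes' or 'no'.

E1 subexpression sizes:
  S → 4
  ρ[y/u](S) → 4
  σ[e>5](ρ[y/u](S)) → 2
  T → 6
  (σ[e>5](ρ[y/u](S)) ⋈[e=b] T) → 1
E2 subexpression sizes:
  S → 4
  ρ[y/u](S) → 4
  σ[e<=5](ρ[y/u](S)) → 2
  T → 6
  (σ[e<=5](ρ[y/u](S)) ⋈[e=b] T) → 0

E1 result:
z | y | e | b | c | w
q | p | 6 | 6 | 8 | p
E2 result:
z | y | e | b | c | w
(0 rows)
Witness: ('q', 'p', 6, 6, 8, 'p') appears 1× in E1 but 0× in E2.

no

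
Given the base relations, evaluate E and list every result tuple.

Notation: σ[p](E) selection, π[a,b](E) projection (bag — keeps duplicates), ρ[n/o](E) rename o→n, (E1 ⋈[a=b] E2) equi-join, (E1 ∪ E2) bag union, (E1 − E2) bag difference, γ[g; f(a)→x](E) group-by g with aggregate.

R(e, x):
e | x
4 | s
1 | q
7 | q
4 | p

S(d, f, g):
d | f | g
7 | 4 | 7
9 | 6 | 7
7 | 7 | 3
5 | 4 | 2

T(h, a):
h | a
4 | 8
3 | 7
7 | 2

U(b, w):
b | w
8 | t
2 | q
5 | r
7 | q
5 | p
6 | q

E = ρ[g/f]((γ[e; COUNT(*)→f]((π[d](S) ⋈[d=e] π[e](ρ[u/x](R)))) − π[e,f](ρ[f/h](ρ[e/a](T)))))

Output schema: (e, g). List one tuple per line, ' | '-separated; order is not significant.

Row counts bottom-up:
  S → 4
  π[d](S) → 4
  R → 4
  ρ[u/x](R) → 4
  π[e](ρ[u/x](R)) → 4
  (π[d](S) ⋈[d=e] π[e](ρ[u/x](R))) → 2
  γ[e; COUNT(*)→f]((π[d](S) ⋈[d=e] π[e](ρ[u/x](R)))) → 1
  T → 3
  ρ[e/a](T) → 3
  ρ[f/h](ρ[e/a](T)) → 3
  π[e,f](ρ[f/h](ρ[e/a](T))) → 3
  (γ[e; COUNT(*)→f]((π[d](S) ⋈[d=e] π[e](ρ[u/x](R)))) − π[e,f](ρ[f/h](ρ[e/a](T)))) → 1
  ρ[g/f]((γ[e; COUNT(*)→f]((π[d](S) ⋈[d=e] π[e](ρ[u/x](R)))) − π[e,f](ρ[f/h](ρ[e/a](T))))) → 1

== RESULT ==
e | g
7 | 2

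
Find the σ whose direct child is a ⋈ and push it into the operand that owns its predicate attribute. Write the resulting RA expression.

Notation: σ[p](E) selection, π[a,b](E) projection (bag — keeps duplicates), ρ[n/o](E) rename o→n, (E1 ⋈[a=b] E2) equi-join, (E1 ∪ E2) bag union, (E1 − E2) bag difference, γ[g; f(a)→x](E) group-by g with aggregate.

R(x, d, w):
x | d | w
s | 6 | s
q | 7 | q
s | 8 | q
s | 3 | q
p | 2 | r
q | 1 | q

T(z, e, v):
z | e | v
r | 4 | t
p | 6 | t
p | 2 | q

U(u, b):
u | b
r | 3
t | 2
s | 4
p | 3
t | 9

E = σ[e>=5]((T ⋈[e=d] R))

σ filters on e, owned by the left side.
E' = (σ[e>=5](T) ⋈[e=d] R)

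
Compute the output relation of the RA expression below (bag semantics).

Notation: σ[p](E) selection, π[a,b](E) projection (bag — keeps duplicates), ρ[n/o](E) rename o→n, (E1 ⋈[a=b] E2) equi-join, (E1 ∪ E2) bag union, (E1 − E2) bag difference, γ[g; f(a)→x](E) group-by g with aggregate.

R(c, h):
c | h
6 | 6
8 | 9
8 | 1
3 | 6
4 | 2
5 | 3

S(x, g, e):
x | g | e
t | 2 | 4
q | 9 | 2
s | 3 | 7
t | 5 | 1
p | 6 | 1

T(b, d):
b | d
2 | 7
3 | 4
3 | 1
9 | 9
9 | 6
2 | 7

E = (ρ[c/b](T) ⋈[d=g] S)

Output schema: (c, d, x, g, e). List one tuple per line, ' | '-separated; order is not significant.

Subexpression sizes:
  T → 6
  ρ[c/b](T) → 6
  S → 5
  (ρ[c/b](T) ⋈[d=g] S) → 2

== RESULT ==
c | d | x | g | e
9 | 6 | p | 6 | 1
9 | 9 | q | 9 | 2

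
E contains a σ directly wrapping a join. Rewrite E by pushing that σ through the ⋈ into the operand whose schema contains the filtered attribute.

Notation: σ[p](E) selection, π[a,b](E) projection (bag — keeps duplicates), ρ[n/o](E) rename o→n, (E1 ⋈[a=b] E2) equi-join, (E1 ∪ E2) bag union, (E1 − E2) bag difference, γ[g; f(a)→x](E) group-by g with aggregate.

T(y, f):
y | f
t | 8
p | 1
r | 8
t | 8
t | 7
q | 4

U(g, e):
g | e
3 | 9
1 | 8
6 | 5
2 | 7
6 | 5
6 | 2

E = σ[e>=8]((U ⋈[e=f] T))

σ filters on e, owned by the left side.
E' = (σ[e>=8](U) ⋈[e=f] T)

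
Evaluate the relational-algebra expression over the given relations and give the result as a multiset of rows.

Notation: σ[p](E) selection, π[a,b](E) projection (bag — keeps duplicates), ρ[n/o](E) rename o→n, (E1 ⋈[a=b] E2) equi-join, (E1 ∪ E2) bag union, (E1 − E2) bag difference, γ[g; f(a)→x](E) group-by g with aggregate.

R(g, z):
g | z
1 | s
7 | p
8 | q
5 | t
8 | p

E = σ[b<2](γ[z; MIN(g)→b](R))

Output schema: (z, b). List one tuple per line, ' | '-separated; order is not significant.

Stepwise |·|:
  R → 5
  γ[z; MIN(g)→b](R) → 4
  σ[b<2](γ[z; MIN(g)→b](R)) → 1

== RESULT ==
z | b
s | 1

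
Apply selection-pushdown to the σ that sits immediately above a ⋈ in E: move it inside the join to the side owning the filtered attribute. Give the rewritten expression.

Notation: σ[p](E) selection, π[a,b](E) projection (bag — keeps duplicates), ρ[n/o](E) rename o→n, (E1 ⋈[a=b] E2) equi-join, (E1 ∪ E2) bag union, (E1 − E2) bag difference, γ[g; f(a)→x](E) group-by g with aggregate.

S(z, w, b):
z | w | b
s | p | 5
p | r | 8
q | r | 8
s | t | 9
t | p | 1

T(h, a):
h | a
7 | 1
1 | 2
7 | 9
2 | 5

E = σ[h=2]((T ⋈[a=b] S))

σ filters on h, owned by the left side.
E' = (σ[h=2](T) ⋈[a=b] S)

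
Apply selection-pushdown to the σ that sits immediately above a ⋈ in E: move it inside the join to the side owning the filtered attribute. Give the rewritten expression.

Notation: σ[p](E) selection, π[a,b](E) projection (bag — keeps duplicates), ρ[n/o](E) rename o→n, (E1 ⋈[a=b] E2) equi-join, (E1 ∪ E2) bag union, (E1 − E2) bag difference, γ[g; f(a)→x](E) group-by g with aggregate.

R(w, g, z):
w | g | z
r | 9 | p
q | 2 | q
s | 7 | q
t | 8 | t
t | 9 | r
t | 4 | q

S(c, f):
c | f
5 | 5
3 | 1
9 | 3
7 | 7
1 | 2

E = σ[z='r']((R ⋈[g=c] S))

σ filters on z, owned by the left side.
E' = (σ[z='r'](R) ⋈[g=c] S)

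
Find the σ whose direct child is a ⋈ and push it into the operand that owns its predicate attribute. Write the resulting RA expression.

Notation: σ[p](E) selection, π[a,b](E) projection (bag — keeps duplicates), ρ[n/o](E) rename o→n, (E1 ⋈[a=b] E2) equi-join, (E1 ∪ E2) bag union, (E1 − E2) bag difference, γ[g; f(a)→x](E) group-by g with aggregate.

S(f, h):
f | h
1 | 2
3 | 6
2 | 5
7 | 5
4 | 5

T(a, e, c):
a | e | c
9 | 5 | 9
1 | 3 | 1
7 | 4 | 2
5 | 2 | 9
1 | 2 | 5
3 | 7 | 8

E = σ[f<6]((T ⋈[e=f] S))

σ filters on f, owned by the right side.
E' = (T ⋈[e=f] σ[f<6](S))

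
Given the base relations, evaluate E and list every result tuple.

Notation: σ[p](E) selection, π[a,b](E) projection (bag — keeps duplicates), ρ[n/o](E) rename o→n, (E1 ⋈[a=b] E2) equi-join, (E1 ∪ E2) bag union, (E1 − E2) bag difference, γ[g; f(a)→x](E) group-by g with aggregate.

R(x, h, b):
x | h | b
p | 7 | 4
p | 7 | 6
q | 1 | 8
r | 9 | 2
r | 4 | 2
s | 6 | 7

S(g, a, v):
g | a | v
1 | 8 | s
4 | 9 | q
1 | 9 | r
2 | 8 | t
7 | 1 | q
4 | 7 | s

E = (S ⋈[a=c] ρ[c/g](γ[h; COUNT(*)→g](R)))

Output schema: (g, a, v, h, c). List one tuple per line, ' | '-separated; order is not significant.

Row counts bottom-up:
  S → 6
  R → 6
  γ[h; COUNT(*)→g](R) → 5
  ρ[c/g](γ[h; COUNT(*)→g](R)) → 5
  (S ⋈[a=c] ρ[c/g](γ[h; COUNT(*)→g](R))) → 4

== RESULT ==
g | a | v | h | c
7 | 1 | q | 1 | 1
7 | 1 | q | 4 | 1
7 | 1 | q | 6 | 1
7 | 1 | q | 9 | 1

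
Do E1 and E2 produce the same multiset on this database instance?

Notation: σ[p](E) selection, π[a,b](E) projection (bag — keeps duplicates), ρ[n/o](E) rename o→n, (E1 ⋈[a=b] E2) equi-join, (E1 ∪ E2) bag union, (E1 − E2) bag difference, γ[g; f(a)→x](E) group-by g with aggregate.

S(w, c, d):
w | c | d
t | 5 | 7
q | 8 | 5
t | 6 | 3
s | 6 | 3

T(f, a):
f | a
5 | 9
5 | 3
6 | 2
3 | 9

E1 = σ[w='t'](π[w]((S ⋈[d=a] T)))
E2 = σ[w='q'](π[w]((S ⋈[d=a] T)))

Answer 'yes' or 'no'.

E1 per-node cardinality:
  S → 4
  T → 4
  (S ⋈[d=a] T) → 2
  π[w]((S ⋈[d=a] T)) → 2
  σ[w='t'](π[w]((S ⋈[d=a] T))) → 1
E2 per-node cardinality:
  S → 4
  T → 4
  (S ⋈[d=a] T) → 2
  π[w]((S ⋈[d=a] T)) → 2
  σ[w='q'](π[w]((S ⋈[d=a] T))) → 0

E1 result:
w
t
E2 result:
w
(0 rows)
Witness: ('t',) appears 1× in E1 but 0× in E2.

no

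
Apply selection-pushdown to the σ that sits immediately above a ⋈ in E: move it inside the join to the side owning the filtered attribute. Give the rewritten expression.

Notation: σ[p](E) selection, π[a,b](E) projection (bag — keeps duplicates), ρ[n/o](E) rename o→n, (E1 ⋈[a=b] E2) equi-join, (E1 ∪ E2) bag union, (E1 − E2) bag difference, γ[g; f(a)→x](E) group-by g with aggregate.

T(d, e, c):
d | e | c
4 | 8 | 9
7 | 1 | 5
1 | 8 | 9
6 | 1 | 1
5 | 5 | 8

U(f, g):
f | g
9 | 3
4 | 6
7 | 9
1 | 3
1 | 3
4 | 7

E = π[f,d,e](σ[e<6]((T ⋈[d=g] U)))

σ filters on e, owned by the left side.
E' = π[f,d,e]((σ[e<6](T) ⋈[d=g] U))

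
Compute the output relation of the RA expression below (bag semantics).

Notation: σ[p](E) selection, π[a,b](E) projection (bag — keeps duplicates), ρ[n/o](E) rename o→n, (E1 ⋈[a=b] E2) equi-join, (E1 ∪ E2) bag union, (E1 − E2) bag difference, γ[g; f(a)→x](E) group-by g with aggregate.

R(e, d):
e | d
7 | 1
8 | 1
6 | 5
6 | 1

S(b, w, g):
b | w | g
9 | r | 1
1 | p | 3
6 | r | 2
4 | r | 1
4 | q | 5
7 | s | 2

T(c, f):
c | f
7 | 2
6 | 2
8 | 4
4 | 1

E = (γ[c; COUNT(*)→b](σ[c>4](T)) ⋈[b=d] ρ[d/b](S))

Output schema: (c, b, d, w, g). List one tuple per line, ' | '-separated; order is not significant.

Row counts bottom-up:
  T → 4
  σ[c>4](T) → 3
  γ[c; COUNT(*)→b](σ[c>4](T)) → 3
  S → 6
  ρ[d/b](S) → 6
  (γ[c; COUNT(*)→b](σ[c>4](T)) ⋈[b=d] ρ[d/b](S)) → 3

== RESULT ==
c | b | d | w | g
6 | 1 | 1 | p | 3
7 | 1 | 1 | p | 3
8 | 1 | 1 | p | 3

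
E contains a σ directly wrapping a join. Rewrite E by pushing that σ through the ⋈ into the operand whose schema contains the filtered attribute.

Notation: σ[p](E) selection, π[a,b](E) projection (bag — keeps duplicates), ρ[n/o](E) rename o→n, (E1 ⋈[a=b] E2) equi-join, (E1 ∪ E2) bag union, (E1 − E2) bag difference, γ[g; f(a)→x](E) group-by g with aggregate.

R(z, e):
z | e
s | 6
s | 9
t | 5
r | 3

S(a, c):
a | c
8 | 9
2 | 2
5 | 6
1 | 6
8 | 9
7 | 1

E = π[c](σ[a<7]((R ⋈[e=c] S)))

σ filters on a, owned by the right side.
E' = π[c]((R ⋈[e=c] σ[a<7](S)))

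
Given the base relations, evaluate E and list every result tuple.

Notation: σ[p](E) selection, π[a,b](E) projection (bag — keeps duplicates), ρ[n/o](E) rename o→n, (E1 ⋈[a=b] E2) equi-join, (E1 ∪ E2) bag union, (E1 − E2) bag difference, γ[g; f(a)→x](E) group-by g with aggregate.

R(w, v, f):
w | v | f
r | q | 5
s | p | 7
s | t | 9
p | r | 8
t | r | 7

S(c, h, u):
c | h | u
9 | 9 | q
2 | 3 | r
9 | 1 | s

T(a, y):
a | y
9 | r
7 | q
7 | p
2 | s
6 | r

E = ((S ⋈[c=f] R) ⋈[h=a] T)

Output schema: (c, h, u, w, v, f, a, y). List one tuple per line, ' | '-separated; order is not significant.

Row counts bottom-up:
  S → 3
  R → 5
  (S ⋈[c=f] R) → 2
  T → 5
  ((S ⋈[c=f] R) ⋈[h=a] T) → 1

== RESULT ==
c | h | u | w | v | f | a | y
9 | 9 | q | s | t | 9 | 9 | r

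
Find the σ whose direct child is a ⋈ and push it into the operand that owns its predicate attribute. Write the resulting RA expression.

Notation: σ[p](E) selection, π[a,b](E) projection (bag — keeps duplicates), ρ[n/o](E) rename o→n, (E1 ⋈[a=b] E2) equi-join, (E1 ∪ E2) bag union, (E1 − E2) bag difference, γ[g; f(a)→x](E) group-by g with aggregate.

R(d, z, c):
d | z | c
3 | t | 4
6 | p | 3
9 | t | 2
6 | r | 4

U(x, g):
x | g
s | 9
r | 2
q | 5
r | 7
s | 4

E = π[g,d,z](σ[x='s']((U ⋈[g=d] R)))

σ filters on x, owned by the left side.
E' = π[g,d,z]((σ[x='s'](U) ⋈[g=d] R))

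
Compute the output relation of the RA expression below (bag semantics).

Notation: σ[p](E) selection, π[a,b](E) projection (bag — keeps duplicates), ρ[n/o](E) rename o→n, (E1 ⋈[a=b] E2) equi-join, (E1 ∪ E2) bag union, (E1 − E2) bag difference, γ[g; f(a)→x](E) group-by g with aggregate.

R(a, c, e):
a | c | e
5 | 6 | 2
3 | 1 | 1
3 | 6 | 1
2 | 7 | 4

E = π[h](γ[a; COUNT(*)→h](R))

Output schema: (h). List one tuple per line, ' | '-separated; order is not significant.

Subexpression sizes:
  R → 4
  γ[a; COUNT(*)→h](R) → 3
  π[h](γ[a; COUNT(*)→h](R)) → 3

== RESULT ==
h
1
1
2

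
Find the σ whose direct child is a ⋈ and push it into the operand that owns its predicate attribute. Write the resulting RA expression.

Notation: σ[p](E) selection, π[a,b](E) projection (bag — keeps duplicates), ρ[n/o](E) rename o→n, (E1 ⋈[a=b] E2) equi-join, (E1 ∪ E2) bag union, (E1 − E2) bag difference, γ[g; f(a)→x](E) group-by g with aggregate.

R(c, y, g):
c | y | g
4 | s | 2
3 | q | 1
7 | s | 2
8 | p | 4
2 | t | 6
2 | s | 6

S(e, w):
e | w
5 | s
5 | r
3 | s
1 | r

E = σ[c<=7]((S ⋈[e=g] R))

σ filters on c, owned by the right side.
E' = (S ⋈[e=g] σ[c<=7](R))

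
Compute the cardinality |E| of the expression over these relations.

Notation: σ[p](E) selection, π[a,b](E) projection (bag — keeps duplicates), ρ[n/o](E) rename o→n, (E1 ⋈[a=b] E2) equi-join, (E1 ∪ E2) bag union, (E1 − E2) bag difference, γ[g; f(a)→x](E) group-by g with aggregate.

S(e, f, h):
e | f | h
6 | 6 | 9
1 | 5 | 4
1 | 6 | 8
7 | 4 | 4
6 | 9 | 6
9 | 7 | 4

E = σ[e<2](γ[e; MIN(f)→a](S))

Subexpression sizes:
  S → 6
  γ[e; MIN(f)→a](S) → 4
  σ[e<2](γ[e; MIN(f)→a](S)) → 1

|E| = 1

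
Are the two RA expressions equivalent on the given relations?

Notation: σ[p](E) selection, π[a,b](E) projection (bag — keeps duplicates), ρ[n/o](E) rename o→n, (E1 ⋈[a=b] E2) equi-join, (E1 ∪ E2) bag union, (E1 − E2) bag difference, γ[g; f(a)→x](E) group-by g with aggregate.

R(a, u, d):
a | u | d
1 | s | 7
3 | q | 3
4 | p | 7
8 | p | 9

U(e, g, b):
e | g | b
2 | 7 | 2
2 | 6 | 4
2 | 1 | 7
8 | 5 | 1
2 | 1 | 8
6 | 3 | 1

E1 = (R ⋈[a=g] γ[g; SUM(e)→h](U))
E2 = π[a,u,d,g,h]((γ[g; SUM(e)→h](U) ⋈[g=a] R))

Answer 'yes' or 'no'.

E1 row counts bottom-up:
  R → 4
  U → 6
  γ[g; SUM(e)→h](U) → 5
  (R ⋈[a=g] γ[g; SUM(e)→h](U)) → 2
E2 row counts bottom-up:
  U → 6
  γ[g; SUM(e)→h](U) → 5
  R → 4
  (γ[g; SUM(e)→h](U) ⋈[g=a] R) → 2
  π[a,u,d,g,h]((γ[g; SUM(e)→h](U) ⋈[g=a] R)) → 2

E1 and E2 produce the same multiset:
a | u | d | g | h
1 | s | 7 | 1 | 4
3 | q | 3 | 3 | 6

yes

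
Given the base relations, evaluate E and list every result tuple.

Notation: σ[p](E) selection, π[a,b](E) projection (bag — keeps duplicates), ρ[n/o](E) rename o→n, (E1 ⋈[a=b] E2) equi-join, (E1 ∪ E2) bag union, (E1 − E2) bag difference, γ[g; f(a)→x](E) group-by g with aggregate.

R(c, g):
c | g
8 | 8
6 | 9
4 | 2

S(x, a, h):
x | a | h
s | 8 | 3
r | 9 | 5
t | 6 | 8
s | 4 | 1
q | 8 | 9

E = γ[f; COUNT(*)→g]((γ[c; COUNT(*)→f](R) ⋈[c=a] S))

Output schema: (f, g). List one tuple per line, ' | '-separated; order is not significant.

Subexpression sizes:
  R → 3
  γ[c; COUNT(*)→f](R) → 3
  S → 5
  (γ[c; COUNT(*)→f](R) ⋈[c=a] S) → 4
  γ[f; COUNT(*)→g]((γ[c; COUNT(*)→f](R) ⋈[c=a] S)) → 1

== RESULT ==
f | g
1 | 4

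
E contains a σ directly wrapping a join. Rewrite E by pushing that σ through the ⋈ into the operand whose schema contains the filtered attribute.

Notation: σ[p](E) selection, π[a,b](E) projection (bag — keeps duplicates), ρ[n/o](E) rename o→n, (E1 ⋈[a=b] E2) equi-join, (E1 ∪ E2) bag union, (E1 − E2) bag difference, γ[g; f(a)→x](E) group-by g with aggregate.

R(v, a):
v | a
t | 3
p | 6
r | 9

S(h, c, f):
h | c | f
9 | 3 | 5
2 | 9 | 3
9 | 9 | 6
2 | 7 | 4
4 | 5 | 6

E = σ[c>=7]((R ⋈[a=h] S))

σ filters on c, owned by the right side.
E' = (R ⋈[a=h] σ[c>=7](S))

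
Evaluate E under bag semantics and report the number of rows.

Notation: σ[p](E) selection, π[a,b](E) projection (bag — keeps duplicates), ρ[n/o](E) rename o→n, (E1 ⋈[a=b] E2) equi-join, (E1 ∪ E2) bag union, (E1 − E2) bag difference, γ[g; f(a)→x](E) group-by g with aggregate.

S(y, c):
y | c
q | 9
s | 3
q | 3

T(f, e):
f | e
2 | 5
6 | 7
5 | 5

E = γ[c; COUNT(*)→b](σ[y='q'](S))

Per-node cardinality:
  S → 3
  σ[y='q'](S) → 2
  γ[c; COUNT(*)→b](σ[y='q'](S)) → 2

|E| = 2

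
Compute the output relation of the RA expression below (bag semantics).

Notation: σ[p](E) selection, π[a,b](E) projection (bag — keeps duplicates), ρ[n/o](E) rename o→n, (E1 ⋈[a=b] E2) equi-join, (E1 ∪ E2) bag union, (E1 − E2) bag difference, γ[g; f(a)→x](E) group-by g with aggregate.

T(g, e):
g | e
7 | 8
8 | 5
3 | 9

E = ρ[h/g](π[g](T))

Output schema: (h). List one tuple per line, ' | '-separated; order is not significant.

Row counts bottom-up:
  T → 3
  π[g](T) → 3
  ρ[h/g](π[g](T)) → 3

== RESULT ==
h
3
7
8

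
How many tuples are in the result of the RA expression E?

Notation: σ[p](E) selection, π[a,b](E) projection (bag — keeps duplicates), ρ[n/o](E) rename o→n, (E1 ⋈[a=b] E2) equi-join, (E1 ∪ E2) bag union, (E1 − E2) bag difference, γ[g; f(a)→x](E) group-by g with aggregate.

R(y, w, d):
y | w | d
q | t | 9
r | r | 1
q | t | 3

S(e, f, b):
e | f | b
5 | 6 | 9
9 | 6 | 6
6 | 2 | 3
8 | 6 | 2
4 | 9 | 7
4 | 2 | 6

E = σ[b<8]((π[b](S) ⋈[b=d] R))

Stepwise |·|:
  S → 6
  π[b](S) → 6
  R → 3
  (π[b](S) ⋈[b=d] R) → 2
  σ[b<8]((π[b](S) ⋈[b=d] R)) → 1

|E| = 1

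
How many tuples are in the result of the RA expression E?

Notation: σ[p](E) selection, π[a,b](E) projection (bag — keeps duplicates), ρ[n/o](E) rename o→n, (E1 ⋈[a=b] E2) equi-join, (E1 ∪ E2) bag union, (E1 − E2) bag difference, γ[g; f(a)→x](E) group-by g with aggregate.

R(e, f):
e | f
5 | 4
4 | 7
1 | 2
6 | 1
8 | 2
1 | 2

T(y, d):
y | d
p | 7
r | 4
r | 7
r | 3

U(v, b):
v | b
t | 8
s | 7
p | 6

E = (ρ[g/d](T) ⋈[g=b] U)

Stepwise |·|:
  T → 4
  ρ[g/d](T) → 4
  U → 3
  (ρ[g/d](T) ⋈[g=b] U) → 2

|E| = 2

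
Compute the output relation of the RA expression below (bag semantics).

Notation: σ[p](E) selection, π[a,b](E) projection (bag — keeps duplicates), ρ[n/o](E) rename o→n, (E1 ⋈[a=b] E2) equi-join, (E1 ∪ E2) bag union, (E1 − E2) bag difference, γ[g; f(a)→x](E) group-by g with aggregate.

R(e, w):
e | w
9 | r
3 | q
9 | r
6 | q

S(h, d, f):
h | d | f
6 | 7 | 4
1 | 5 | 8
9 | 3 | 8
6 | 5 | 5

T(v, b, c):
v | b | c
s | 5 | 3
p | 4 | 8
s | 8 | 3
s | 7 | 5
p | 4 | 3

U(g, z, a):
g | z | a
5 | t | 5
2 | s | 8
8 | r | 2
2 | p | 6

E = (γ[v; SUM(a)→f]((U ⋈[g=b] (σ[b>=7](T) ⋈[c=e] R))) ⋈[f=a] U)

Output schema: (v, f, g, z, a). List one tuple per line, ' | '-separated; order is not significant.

Subexpression sizes:
  U → 4
  T → 5
  σ[b>=7](T) → 2
  R → 4
  (σ[b>=7](T) ⋈[c=e] R) → 1
  (U ⋈[g=b] (σ[b>=7](T) ⋈[c=e] R)) → 1
  γ[v; SUM(a)→f]((U ⋈[g=b] (σ[b>=7](T) ⋈[c=e] R))) → 1
  U → 4
  (γ[v; SUM(a)→f]((U ⋈[g=b] (σ[b>=7](T) ⋈[c=e] R))) ⋈[f=a] U) → 1

== RESULT ==
v | f | g | z | a
s | 2 | 8 | r | 2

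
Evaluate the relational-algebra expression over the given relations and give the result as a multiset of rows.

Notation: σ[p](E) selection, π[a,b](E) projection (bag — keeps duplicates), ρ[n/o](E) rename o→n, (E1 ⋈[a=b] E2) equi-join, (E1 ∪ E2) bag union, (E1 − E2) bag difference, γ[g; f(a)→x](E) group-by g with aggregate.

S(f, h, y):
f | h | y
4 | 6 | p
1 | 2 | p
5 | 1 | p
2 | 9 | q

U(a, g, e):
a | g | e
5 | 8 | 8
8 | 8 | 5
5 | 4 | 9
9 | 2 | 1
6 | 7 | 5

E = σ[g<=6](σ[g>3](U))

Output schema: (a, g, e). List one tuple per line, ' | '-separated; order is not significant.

Stepwise |·|:
  U → 5
  σ[g>3](U) → 4
  σ[g<=6](σ[g>3](U)) → 1

== RESULT ==
a | g | e
5 | 4 | 9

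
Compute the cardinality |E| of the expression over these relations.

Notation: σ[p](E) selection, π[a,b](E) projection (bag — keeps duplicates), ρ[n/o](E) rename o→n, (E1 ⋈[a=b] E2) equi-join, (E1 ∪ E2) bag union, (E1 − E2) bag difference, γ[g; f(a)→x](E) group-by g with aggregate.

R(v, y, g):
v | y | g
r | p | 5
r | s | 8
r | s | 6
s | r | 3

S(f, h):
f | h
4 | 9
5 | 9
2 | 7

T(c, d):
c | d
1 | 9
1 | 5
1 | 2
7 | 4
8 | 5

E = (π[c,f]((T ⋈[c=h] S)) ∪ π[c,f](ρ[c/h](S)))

Subexpression sizes:
  T → 5
  S → 3
  (T ⋈[c=h] S) → 1
  π[c,f]((T ⋈[c=h] S)) → 1
  S → 3
  ρ[c/h](S) → 3
  π[c,f](ρ[c/h](S)) → 3
  (π[c,f]((T ⋈[c=h] S)) ∪ π[c,f](ρ[c/h](S))) → 4

|E| = 4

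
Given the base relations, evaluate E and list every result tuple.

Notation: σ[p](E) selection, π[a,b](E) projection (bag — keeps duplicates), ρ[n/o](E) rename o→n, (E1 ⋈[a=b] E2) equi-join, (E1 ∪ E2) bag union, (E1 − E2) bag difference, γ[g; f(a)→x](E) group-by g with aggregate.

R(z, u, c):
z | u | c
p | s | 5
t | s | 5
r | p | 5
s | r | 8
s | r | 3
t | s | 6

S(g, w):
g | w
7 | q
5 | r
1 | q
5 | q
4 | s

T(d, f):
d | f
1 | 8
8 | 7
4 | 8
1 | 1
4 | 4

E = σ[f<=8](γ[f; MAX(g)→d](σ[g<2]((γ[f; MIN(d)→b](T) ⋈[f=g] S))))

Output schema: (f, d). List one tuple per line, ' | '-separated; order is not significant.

Subexpression sizes:
  T → 5
  γ[f; MIN(d)→b](T) → 4
  S → 5
  (γ[f; MIN(d)→b](T) ⋈[f=g] S) → 3
  σ[g<2]((γ[f; MIN(d)→b](T) ⋈[f=g] S)) → 1
  γ[f; MAX(g)→d](σ[g<2]((γ[f; MIN(d)→b](T) ⋈[f=g] S))) → 1
  σ[f<=8](γ[f; MAX(g)→d](σ[g<2]((γ[f; MIN(d)→b](T) ⋈[f=g] S)))) → 1

== RESULT ==
f | d
1 | 1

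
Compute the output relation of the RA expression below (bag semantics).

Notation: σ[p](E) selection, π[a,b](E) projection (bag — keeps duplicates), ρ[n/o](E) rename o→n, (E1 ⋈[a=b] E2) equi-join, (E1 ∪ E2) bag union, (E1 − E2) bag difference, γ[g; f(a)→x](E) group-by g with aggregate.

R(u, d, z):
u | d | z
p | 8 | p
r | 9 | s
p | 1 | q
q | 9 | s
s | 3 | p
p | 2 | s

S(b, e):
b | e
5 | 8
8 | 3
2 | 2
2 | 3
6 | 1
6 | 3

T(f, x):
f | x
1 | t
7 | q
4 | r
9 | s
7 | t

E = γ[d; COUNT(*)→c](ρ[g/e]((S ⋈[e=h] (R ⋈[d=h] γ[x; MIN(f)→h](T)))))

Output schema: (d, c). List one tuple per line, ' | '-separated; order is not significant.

Subexpression sizes:
  S → 6
  R → 6
  T → 5
  γ[x; MIN(f)→h](T) → 4
  (R ⋈[d=h] γ[x; MIN(f)→h](T)) → 3
  (S ⋈[e=h] (R ⋈[d=h] γ[x; MIN(f)→h](T))) → 1
  ρ[g/e]((S ⋈[e=h] (R ⋈[d=h] γ[x; MIN(f)→h](T)))) → 1
  γ[d; COUNT(*)→c](ρ[g/e]((S ⋈[e=h] (R ⋈[d=h] γ[x; MIN(f)→h](T))))) → 1

== RESULT ==
d | c
1 | 1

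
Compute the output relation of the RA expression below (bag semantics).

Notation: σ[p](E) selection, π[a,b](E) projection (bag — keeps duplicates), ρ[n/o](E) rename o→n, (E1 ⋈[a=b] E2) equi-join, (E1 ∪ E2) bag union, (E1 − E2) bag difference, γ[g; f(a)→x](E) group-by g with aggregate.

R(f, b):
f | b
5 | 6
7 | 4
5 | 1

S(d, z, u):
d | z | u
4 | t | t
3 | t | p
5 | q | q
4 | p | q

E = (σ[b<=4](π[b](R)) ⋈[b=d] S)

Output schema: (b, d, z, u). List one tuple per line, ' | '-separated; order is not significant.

Stepwise |·|:
  R → 3
  π[b](R) → 3
  σ[b<=4](π[b](R)) → 2
  S → 4
  (σ[b<=4](π[b](R)) ⋈[b=d] S) → 2

== RESULT ==
b | d | z | u
4 | 4 | p | q
4 | 4 | t | t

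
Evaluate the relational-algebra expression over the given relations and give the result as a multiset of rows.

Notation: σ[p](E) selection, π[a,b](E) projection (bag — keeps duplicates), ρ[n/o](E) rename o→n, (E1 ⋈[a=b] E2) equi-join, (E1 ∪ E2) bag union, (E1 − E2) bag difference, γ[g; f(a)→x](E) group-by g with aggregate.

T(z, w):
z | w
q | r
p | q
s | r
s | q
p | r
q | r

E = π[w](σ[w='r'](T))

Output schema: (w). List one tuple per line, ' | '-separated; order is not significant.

Stepwise |·|:
  T → 6
  σ[w='r'](T) → 4
  π[w](σ[w='r'](T)) → 4

== RESULT ==
w
r
r
r
r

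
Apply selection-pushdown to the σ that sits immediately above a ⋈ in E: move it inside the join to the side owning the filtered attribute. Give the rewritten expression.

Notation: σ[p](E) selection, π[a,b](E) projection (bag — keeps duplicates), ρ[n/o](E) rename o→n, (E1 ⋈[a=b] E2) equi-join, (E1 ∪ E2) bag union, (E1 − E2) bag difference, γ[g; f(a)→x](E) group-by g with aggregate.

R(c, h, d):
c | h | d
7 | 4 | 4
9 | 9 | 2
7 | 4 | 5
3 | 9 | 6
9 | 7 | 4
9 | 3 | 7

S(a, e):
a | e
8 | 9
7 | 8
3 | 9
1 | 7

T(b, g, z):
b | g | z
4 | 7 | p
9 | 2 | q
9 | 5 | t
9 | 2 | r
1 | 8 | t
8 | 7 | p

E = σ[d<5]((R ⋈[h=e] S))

σ filters on d, owned by the left side.
E' = (σ[d<5](R) ⋈[h=e] S)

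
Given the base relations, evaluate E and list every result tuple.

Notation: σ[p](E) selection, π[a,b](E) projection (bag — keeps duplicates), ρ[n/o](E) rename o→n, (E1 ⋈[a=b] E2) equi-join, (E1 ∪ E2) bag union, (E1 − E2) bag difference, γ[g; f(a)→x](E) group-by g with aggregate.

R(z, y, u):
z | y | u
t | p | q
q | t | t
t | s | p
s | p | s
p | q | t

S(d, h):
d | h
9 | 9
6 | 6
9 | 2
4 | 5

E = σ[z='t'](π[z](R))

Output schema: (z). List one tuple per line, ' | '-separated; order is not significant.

Stepwise |·|:
  R → 5
  π[z](R) → 5
  σ[z='t'](π[z](R)) → 2

== RESULT ==
z
t
t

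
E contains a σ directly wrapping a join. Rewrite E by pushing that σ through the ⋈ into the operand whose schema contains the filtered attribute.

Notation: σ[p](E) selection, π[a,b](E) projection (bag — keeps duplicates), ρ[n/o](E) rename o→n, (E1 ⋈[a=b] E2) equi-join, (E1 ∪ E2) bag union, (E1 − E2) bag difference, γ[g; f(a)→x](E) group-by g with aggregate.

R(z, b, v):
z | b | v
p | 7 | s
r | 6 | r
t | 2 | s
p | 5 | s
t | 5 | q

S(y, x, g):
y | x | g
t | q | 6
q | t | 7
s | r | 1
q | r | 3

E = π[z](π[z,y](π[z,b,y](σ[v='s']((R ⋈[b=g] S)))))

σ filters on v, owned by the left side.
E' = π[z](π[z,y](π[z,b,y]((σ[v='s'](R) ⋈[b=g] S))))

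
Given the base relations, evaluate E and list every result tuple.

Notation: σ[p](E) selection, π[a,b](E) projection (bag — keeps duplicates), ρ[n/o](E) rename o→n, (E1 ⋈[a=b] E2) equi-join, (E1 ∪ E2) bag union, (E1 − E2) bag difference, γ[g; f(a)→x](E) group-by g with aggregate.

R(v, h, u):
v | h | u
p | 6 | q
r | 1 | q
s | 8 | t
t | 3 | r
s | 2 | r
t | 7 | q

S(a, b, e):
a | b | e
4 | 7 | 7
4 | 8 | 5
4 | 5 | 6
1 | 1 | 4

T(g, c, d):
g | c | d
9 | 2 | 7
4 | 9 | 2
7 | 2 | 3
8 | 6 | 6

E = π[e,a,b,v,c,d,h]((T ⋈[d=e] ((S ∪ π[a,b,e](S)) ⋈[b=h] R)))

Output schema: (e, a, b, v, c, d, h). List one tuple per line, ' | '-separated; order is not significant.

Stepwise |·|:
  T → 4
  S → 4
  S → 4
  π[a,b,e](S) → 4
  (S ∪ π[a,b,e](S)) → 8
  R → 6
  ((S ∪ π[a,b,e](S)) ⋈[b=h] R) → 6
  (T ⋈[d=e] ((S ∪ π[a,b,e](S)) ⋈[b=h] R)) → 2
  π[e,a,b,v,c,d,h]((T ⋈[d=e] ((S ∪ π[a,b,e](S)) ⋈[b=h] R))) → 2

== RESULT ==
e | a | b | v | c | d | h
7 | 4 | 7 | t | 2 | 7 | 7
7 | 4 | 7 | t | 2 | 7 | 7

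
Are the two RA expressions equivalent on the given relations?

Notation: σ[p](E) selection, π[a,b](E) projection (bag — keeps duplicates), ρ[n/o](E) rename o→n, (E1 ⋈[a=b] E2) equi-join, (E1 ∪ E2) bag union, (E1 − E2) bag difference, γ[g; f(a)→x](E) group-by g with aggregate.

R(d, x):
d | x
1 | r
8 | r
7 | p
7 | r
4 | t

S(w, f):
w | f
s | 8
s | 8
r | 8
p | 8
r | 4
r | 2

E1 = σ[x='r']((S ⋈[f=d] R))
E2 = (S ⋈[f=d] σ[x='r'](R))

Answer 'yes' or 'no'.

E1 per-node cardinality:
  S → 6
  R → 5
  (S ⋈[f=d] R) → 5
  σ[x='r']((S ⋈[f=d] R)) → 4
E2 per-node cardinality:
  S → 6
  R → 5
  σ[x='r'](R) → 3
  (S ⋈[f=d] σ[x='r'](R)) → 4

E1 and E2 produce the same multiset:
w | f | d | x
p | 8 | 8 | r
r | 8 | 8 | r
s | 8 | 8 | r
s | 8 | 8 | r

yes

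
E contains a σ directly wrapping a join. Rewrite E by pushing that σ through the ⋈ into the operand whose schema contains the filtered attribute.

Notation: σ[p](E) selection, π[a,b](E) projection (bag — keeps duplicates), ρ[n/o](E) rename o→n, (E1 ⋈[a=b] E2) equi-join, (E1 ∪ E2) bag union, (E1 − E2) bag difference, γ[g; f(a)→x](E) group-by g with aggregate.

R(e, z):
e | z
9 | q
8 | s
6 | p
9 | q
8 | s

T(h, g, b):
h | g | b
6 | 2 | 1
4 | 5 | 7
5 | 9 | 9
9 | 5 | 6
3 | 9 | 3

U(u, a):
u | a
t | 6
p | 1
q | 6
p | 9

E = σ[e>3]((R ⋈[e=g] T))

σ filters on e, owned by the left side.
E' = (σ[e>3](R) ⋈[e=g] T)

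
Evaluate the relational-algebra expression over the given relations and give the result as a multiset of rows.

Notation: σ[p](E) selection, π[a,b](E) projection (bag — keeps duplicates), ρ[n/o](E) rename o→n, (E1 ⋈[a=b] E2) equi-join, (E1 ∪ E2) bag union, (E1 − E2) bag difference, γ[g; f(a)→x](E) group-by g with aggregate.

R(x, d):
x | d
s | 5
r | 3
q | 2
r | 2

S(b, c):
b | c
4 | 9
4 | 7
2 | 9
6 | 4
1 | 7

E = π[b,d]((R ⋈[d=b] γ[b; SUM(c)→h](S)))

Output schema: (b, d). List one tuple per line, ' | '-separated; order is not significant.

Stepwise |·|:
  R → 4
  S → 5
  γ[b; SUM(c)→h](S) → 4
  (R ⋈[d=b] γ[b; SUM(c)→h](S)) → 2
  π[b,d]((R ⋈[d=b] γ[b; SUM(c)→h](S))) → 2

== RESULT ==
b | d
2 | 2
2 | 2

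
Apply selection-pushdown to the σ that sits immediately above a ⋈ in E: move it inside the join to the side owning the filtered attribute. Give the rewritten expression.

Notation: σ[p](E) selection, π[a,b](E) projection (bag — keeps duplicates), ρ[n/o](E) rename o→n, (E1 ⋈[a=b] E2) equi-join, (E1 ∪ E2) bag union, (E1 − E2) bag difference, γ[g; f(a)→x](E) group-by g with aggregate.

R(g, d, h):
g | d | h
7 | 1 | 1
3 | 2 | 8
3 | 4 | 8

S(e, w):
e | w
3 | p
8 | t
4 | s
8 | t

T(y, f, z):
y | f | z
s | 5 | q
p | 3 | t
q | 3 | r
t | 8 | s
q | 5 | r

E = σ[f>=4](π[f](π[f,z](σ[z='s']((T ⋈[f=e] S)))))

σ filters on z, owned by the left side.
E' = σ[f>=4](π[f](π[f,z]((σ[z='s'](T) ⋈[f=e] S))))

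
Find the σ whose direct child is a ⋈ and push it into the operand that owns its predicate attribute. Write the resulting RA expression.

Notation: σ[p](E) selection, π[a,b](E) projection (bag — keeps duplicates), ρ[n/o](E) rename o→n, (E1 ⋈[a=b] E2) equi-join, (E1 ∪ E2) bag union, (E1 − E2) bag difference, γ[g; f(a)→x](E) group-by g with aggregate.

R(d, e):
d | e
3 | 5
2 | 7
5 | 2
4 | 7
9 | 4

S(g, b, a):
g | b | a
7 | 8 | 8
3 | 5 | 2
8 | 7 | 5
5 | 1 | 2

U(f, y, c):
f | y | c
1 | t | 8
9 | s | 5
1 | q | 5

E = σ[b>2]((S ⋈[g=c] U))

σ filters on b, owned by the left side.
E' = (σ[b>2](S) ⋈[g=c] U)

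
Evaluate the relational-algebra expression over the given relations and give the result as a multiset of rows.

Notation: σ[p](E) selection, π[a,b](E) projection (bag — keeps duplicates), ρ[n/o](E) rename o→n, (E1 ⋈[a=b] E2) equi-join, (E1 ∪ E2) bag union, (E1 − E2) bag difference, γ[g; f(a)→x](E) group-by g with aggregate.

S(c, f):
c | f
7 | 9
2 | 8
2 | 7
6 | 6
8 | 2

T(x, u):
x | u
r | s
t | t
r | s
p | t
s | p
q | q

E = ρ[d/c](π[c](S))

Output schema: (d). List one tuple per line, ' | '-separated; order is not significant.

Row counts bottom-up:
  S → 5
  π[c](S) → 5
  ρ[d/c](π[c](S)) → 5

== RESULT ==
d
2
2
6
7
8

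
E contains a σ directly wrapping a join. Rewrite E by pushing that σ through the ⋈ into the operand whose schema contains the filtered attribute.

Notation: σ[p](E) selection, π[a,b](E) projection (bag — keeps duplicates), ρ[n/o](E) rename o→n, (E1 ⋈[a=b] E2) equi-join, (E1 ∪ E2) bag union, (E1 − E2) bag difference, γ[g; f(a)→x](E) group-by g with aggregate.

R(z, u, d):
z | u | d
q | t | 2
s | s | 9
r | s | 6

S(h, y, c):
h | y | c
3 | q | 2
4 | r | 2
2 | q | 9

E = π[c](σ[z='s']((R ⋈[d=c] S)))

σ filters on z, owned by the left side.
E' = π[c]((σ[z='s'](R) ⋈[d=c] S))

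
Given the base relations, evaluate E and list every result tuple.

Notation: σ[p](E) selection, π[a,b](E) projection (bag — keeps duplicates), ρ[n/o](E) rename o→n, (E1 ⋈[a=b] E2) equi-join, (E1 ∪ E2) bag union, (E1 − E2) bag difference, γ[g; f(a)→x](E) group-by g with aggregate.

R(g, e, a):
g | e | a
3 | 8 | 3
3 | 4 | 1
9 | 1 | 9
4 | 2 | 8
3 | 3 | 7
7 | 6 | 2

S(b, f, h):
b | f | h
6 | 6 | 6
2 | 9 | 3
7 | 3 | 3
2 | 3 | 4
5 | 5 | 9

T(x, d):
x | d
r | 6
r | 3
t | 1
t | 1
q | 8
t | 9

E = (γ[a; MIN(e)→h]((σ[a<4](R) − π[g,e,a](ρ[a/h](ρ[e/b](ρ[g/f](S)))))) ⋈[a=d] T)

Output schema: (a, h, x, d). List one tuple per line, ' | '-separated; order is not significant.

Row counts bottom-up:
  R → 6
  σ[a<4](R) → 3
  S → 5
  ρ[g/f](S) → 5
  ρ[e/b](ρ[g/f](S)) → 5
  ρ[a/h](ρ[e/b](ρ[g/f](S))) → 5
  π[g,e,a](ρ[a/h](ρ[e/b](ρ[g/f](S)))) → 5
  (σ[a<4](R) − π[g,e,a](ρ[a/h](ρ[e/b](ρ[g/f](S))))) → 3
  γ[a; MIN(e)→h]((σ[a<4](R) − π[g,e,a](ρ[a/h](ρ[e/b](ρ[g/f](S)))))) → 3
  T → 6
  (γ[a; MIN(e)→h]((σ[a<4](R) − π[g,e,a](ρ[a/h](ρ[e/b](ρ[g/f](S)))))) ⋈[a=d] T) → 3

== RESULT ==
a | h | x | d
1 | 4 | t | 1
1 | 4 | t | 1
3 | 8 | r | 3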